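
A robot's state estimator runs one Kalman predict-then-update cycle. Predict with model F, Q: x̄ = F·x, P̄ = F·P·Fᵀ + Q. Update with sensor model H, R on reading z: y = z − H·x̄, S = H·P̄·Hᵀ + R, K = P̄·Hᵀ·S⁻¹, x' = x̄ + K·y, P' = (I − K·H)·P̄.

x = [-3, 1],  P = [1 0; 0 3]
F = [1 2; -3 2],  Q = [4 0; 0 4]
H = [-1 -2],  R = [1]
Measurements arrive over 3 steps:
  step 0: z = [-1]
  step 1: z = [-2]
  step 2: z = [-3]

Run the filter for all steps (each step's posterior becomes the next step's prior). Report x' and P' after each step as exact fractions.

step 0: x' = [-61/11, 257/77], P' = [199/22 -97/22; -97/22 369/154]
step 1: x' = [67668/92083, 61772/92083], P' = [455713/92083 -227459/92083; -227459/92083 136513/92083]
step 2: x' = [67906825/31888576, 13757473/31888576], P' = [154972485/31888576 -77167363/31888576; -77167363/31888576 46373365/31888576]

step 0: x̄ = F·x = [-1, 11]
step 0: P̄ = F·P·Fᵀ + Q = [17 9; 9 25]
step 0: y = z − H·x̄ = [20]
step 0: S = H·P̄·Hᵀ + R = [154]
step 0: K = P̄·Hᵀ·S⁻¹ = [-5/22; -59/154]
step 0: x' = x̄ + K·y = [-61/11, 257/77]
step 0: P' = (I − K·H)·P̄ = [199/22 -97/22; -97/22 369/154]
step 1: x̄ = F·x = [87/77, 1795/77]
step 1: P̄ = F·P·Fᵀ + Q = [769/154 13/154; 13/154 22777/154]
step 1: y = z − H·x̄ = [3523/77]
step 1: S = H·P̄·Hᵀ + R = [92083/154]
step 1: K = P̄·Hᵀ·S⁻¹ = [-795/92083; -45567/92083]
step 1: x' = x̄ + K·y = [67668/92083, 61772/92083]
step 1: P' = (I − K·H)·P̄ = [455713/92083 -227459/92083; -227459/92083 136513/92083]
step 2: x̄ = F·x = [191212/92083, -79460/92083]
step 2: P̄ = F·P·Fᵀ + Q = [460261/92083 88749/92083; 88749/92083 7745309/92083]
step 2: y = z − H·x̄ = [-243957/92083]
step 2: S = H·P̄·Hᵀ + R = [31888576/92083]
step 2: K = P̄·Hᵀ·S⁻¹ = [-637759/31888576; -15579367/31888576]
step 2: x' = x̄ + K·y = [67906825/31888576, 13757473/31888576]
step 2: P' = (I − K·H)·P̄ = [154972485/31888576 -77167363/31888576; -77167363/31888576 46373365/31888576]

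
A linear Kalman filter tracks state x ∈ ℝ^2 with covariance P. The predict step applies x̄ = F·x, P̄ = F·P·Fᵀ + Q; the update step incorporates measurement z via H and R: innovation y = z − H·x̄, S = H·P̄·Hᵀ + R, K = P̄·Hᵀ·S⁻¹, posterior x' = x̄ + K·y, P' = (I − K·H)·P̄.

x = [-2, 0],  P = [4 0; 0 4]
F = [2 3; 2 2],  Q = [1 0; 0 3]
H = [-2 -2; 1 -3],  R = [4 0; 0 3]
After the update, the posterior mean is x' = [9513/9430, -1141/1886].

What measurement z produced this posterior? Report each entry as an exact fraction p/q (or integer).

z = [-1, 3]

x̄ = F·x = [-4, -4]
P̄ = F·P·Fᵀ + Q = [53 40; 40 35]
S = H·P̄·Hᵀ + R = [676 264; 264 131]
K = P̄·Hᵀ·S⁻¹ = [-3339/9430 953/4715; -249/1886 -217/943]
x' − x̄ = [47233/9430, 6403/1886] = K·y
y = (KᵀK)⁻¹·Kᵀ·(x' − x̄) = [-17, -5]
z = y + H·x̄ = [-17, -5] + [16, 8] = [-1, 3]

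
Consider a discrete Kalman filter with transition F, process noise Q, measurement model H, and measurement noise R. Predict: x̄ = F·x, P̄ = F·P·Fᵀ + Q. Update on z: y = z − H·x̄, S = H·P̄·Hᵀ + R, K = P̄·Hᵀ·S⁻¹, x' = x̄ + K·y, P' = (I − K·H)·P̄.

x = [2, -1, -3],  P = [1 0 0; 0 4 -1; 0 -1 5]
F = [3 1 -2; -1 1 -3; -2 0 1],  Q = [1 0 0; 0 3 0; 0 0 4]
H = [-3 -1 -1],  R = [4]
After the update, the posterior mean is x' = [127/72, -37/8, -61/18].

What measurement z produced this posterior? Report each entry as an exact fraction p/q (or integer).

x̄ = F·x = [11, 6, -7]
P̄ = F·P·Fᵀ + Q = [38 36 -17; 36 59 -14; -17 -14 13]
S = H·P̄·Hᵀ + R = [504]
K = P̄·Hᵀ·S⁻¹ = [-19/72; -17/56; 13/126]
x' − x̄ = [-665/72, -85/8, 65/18] = K·y
y = (KᵀK)⁻¹·Kᵀ·(x' − x̄) = [35]
z = y + H·x̄ = [35] + [-32] = [3]

z = [3]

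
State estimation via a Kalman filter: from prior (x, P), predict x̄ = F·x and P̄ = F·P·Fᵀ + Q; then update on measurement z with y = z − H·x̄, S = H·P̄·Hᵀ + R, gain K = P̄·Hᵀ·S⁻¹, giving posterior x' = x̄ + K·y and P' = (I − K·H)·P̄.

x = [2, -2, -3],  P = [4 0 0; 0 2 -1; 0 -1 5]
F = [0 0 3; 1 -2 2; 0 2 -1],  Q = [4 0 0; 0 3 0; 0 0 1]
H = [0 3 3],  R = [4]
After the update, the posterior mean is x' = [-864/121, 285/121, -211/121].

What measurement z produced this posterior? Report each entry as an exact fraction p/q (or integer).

z = [2]

x̄ = F·x = [-9, 0, -1]
P̄ = F·P·Fᵀ + Q = [49 36 -21; 36 43 -24; -21 -24 18]
S = H·P̄·Hᵀ + R = [121]
K = P̄·Hᵀ·S⁻¹ = [45/121; 57/121; -18/121]
x' − x̄ = [225/121, 285/121, -90/121] = K·y
y = (KᵀK)⁻¹·Kᵀ·(x' − x̄) = [5]
z = y + H·x̄ = [5] + [-3] = [2]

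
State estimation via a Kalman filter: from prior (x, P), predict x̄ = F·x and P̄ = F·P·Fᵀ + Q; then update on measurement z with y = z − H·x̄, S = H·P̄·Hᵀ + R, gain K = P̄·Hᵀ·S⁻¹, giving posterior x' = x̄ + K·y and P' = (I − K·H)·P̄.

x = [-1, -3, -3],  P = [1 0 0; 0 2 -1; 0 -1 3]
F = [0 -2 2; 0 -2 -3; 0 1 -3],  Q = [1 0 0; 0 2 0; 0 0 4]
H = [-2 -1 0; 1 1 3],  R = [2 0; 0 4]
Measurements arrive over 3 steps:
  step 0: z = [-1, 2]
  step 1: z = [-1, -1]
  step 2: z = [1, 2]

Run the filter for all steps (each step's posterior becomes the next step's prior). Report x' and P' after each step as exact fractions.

step 0: x̄ = F·x = [0, 15, 6]
step 0: P̄ = F·P·Fᵀ + Q = [29 -12 -30; -12 25 20; -30 20 39]
step 0: y = z − H·x̄ = [14, -31]
step 0: S = H·P̄·Hᵀ + R = [95 73; 73 325]
step 0: K = P̄·Hᵀ·S⁻¹ = [-9621/25546 -3577/25546; -2827/12773 3504/12773; 5189/25546 7245/25546]
step 0: x' = x̄ + K·y = [-23807/25546, 43393/12773, 1327/25546]
step 0: P' = (I − K·H)·P̄ = [37147/25546 -27526/12773 1199/25546; -27526/12773 60706/12773 -6388/12773; 1199/25546 -6388/12773 13519/25546]
step 1: x̄ = F·x = [-85459/12773, -177553/25546, 82805/25546]
step 1: P̄ = F·P·Fᵀ + Q = [333739/12773 189491/12773 -213073/12773; 189491/12773 505099/25546 -159481/25546; -213073/12773 -159481/25546 421923/25546]
step 1: y = z − H·x̄ = [-544935/25546, 37255/12773]
step 1: S = H·P̄·Hᵀ + R = [4742031/25546 29159/12773; 29159/12773 1158135/12773]
step 1: K = P̄·Hᵀ·S⁻¹ = [-154874136/429829451 -39148729/429829451; -115448639/429829451 78180822/429829451; 90185349/429829451 123943078/429829451]
step 1: x' = x̄ + K·y = [313699812/429829451, -296729483/429829451, -169033380/429829451]
step 1: P' = (I − K·H)·P̄ = [484435588/429829451 -659122904/429829451 6030800/429829451; -659122904/429829451 1549143086/429829451 -192432298/429829451; 6030800/429829451 -192432298/429829451 227391270/429829451]
step 2: x̄ = F·x = [255392206/429829451, 1100559106/429829451, 210370657/429829451]
step 2: P̄ = F·P·Fᵀ + Q = [9075425259/429829451 4447360128/429829451 -6002092176/429829451; 4447360128/429829451 6793565100/429829451 -1629061636/429829451; -6002092176/429829451 -1629061636/429829451 6469576108/429829451]
step 2: y = z − H·x̄ = [2041172969/429829451, -1127404381/429829451]
step 2: S = H·P̄·Hᵀ + R = [61744365550/429829451 2613241962/429829451; 2613241962/429829451 38922290519/429829451]
step 2: K = P̄·Hᵀ·S⁻¹ = [-1009537237116/2787620874653 -253328061999/2787620874653; -729624109902/2787620874653 504042882036/2787620874653; 581462610314/2787620874653 804472441172/2787620874653]
step 2: x' = x̄ + K·y = [-2473307274617/2787620874653, 2350682046664/2787620874653, 2015528812505/2787620874653]
step 2: P' = (I − K·H)·P̄ = [3139188424932/2787620874653 -4259302375632/2787620874653 35600567568/2787620874653; -4259302375632/2787620874653 9977852971068/2787620874653 -1234126355764/2787620874653; 35600567568/2787620874653 -1234126355764/2787620874653 1472138517628/2787620874653]

step 0: x' = [-23807/25546, 43393/12773, 1327/25546], P' = [37147/25546 -27526/12773 1199/25546; -27526/12773 60706/12773 -6388/12773; 1199/25546 -6388/12773 13519/25546]
step 1: x' = [313699812/429829451, -296729483/429829451, -169033380/429829451], P' = [484435588/429829451 -659122904/429829451 6030800/429829451; -659122904/429829451 1549143086/429829451 -192432298/429829451; 6030800/429829451 -192432298/429829451 227391270/429829451]
step 2: x' = [-2473307274617/2787620874653, 2350682046664/2787620874653, 2015528812505/2787620874653], P' = [3139188424932/2787620874653 -4259302375632/2787620874653 35600567568/2787620874653; -4259302375632/2787620874653 9977852971068/2787620874653 -1234126355764/2787620874653; 35600567568/2787620874653 -1234126355764/2787620874653 1472138517628/2787620874653]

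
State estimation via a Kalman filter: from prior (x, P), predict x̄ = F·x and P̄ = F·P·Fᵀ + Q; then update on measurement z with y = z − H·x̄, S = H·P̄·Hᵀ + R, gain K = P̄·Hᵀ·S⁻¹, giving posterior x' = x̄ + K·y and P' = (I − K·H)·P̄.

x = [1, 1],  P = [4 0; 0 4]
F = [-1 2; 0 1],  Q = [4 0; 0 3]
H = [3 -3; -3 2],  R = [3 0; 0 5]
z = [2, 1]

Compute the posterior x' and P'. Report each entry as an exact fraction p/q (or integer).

x' = [-151/345, -284/345]
P' = [1048/345 1112/345; 1112/345 2531/690]

x̄ = F·x = [1, 1]
P̄ = F·P·Fᵀ + Q = [24 8; 8 7]
y = z − H·x̄ = [2, 2]
S = H·P̄·Hᵀ + R = [138 -138; -138 153]
K = P̄·Hᵀ·S⁻¹ = [-64/345 -8/15; -307/690 -7/15]
x' = x̄ + K·y = [-151/345, -284/345]
P' = (I − K·H)·P̄ = [1048/345 1112/345; 1112/345 2531/690]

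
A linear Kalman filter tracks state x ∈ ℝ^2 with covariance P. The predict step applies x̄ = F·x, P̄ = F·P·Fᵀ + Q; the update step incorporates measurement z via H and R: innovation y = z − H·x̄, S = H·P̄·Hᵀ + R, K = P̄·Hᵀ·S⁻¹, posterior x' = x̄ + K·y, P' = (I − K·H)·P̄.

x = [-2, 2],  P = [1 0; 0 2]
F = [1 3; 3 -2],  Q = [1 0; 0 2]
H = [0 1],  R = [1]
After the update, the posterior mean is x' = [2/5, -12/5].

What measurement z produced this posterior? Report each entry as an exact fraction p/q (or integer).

x̄ = F·x = [4, -10]
P̄ = F·P·Fᵀ + Q = [20 -9; -9 19]
S = H·P̄·Hᵀ + R = [20]
K = P̄·Hᵀ·S⁻¹ = [-9/20; 19/20]
x' − x̄ = [-18/5, 38/5] = K·y
y = (KᵀK)⁻¹·Kᵀ·(x' − x̄) = [8]
z = y + H·x̄ = [8] + [-10] = [-2]

z = [-2]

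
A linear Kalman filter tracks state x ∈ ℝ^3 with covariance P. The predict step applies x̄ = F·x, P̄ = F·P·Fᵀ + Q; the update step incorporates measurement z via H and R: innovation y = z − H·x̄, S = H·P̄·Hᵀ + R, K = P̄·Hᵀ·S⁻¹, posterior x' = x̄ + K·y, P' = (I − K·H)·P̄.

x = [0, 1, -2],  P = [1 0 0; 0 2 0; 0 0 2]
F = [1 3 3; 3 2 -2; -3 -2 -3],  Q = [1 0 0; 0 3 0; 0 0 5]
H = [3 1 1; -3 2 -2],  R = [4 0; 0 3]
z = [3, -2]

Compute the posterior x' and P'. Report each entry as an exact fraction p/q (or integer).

x̄ = F·x = [-3, 6, 4]
P̄ = F·P·Fᵀ + Q = [38 3 -33; 3 28 -5; -33 -5 40]
y = z − H·x̄ = [2, -15]
S = H·P̄·Hᵀ + R = [224 -60; -60 225]
K = P̄·Hᵀ·S⁻¹ = [7/20 -7/75; 59/260 102/325; -77/260 -38/975]
x' = x̄ + K·y = [-9/10, 227/130, 519/130]
P' = (I − K·H)·P̄ = [117/25 -72/25 -244/25; -72/25 926/325 2177/325; -244/25 2177/325 6954/325]

x' = [-9/10, 227/130, 519/130]
P' = [117/25 -72/25 -244/25; -72/25 926/325 2177/325; -244/25 2177/325 6954/325]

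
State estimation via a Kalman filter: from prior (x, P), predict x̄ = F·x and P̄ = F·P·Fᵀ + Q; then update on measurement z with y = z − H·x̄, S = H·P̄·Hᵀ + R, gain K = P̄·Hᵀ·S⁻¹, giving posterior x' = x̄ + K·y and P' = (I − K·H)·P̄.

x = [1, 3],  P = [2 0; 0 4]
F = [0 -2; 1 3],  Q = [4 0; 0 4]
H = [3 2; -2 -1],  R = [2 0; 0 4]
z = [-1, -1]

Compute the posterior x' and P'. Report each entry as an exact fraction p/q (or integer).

x' = [-88/47, 125/47]
P' = [1228/141 -632/47; -632/47 996/47]

x̄ = F·x = [-6, 10]
P̄ = F·P·Fᵀ + Q = [20 -24; -24 42]
y = z − H·x̄ = [-3, -3]
S = H·P̄·Hᵀ + R = [62 -36; -36 30]
K = P̄·Hᵀ·S⁻¹ = [-18/47 -140/141; 48/47 67/47]
x' = x̄ + K·y = [-88/47, 125/47]
P' = (I − K·H)·P̄ = [1228/141 -632/47; -632/47 996/47]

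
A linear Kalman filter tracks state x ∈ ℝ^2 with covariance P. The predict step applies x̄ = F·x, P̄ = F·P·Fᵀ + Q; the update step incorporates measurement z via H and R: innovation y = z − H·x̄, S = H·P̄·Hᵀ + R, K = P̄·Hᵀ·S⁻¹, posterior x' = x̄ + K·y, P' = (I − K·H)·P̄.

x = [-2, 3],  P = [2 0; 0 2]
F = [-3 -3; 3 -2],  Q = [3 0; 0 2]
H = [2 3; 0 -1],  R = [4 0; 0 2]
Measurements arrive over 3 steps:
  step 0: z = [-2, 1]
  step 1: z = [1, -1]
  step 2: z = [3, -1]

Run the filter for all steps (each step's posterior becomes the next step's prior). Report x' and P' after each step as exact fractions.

step 0: x' = [178/209, -842/627], P' = [981/209 -530/209; -530/209 1084/627]
step 1: x' = [406935/1233329, 409341/1233329], P' = [4507503/1233329 -2498754/1233329; -2498754/1233329 1829896/1233329]
step 2: x' = [-533779970/649411079, 2773398025/1948233237], P' = [2334017901/649411079 -1291095430/649411079; -1291095430/649411079 2844634424/1948233237]

step 0: x̄ = F·x = [-3, -12]
step 0: P̄ = F·P·Fᵀ + Q = [39 -6; -6 28]
step 0: y = z − H·x̄ = [40, -11]
step 0: S = H·P̄·Hᵀ + R = [340 -72; -72 30]
step 0: K = P̄·Hᵀ·S⁻¹ = [93/209 265/209; 6/209 -542/627]
step 0: x' = x̄ + K·y = [178/209, -842/627]
step 0: P' = (I − K·H)·P̄ = [981/209 -530/209; -530/209 1084/627]
step 1: x̄ = F·x = [28/19, 3286/627]
step 1: P̄ = F·P·Fᵀ + Q = [288/19 -461/19; -461/19 51157/627]
step 1: y = z − H·x̄ = [-3693/209, 2659/627]
step 1: S = H·P̄·Hᵀ + R = [106127/209 -41015/209; -41015/209 52411/627]
step 1: K = P̄·Hᵀ·S⁻¹ = [379686/1233329 1249377/1233329; 123045/1233329 -914948/1233329]
step 1: x' = x̄ + K·y = [406935/1233329, 409341/1233329]
step 1: P' = (I − K·H)·P̄ = [4507503/1233329 -2498754/1233329; -2498754/1233329 1829896/1233329]
step 2: x̄ = F·x = [-2448828/1233329, 402123/1233329]
step 2: P̄ = F·P·Fᵀ + Q = [15759006/1233329 -22091889/1233329; -22091889/1233329 80338817/1233329]
step 2: y = z − H·x̄ = [7391274/1233329, -831206/1233329]
step 2: S = H·P̄·Hᵀ + R = [525916025/1233329 -196832673/1233329; -196832673/1233329 82805475/1233329]
step 2: K = P̄·Hᵀ·S⁻¹ = [198687378/649411079 645547715/649411079; 65610891/649411079 -1422317212/1948233237]
step 2: x' = x̄ + K·y = [-533779970/649411079, 2773398025/1948233237]
step 2: P' = (I − K·H)·P̄ = [2334017901/649411079 -1291095430/649411079; -1291095430/649411079 2844634424/1948233237]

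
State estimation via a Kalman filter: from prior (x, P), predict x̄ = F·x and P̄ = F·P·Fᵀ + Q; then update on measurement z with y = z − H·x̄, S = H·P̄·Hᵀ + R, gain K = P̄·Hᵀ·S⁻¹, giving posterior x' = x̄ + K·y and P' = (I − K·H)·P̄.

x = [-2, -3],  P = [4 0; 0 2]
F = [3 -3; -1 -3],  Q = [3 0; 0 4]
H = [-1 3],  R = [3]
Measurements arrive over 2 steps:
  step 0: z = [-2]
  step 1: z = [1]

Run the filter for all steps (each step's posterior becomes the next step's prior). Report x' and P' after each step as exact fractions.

step 0: x' = [337/43, 89/43], P' = [4395/86 726/43; 726/43 254/43]
step 1: x' = [28370/11861, 52775/47444], P' = [255255/23722 79233/23722; 79233/23722 64721/47444]

step 0: x̄ = F·x = [3, 11]
step 0: P̄ = F·P·Fᵀ + Q = [57 6; 6 26]
step 0: y = z − H·x̄ = [-32]
step 0: S = H·P̄·Hᵀ + R = [258]
step 0: K = P̄·Hᵀ·S⁻¹ = [-13/86; 12/43]
step 0: x' = x̄ + K·y = [337/43, 89/43]
step 0: P' = (I − K·H)·P̄ = [4395/86 726/43; 726/43 254/43]
step 1: x̄ = F·x = [744/43, -604/43]
step 1: P̄ = F·P·Fᵀ + Q = [18249/86 -17325/86; -17325/86 18023/86]
step 1: y = z − H·x̄ = [2599/43]
step 1: S = H·P̄·Hᵀ + R = [142332/43]
step 1: K = P̄·Hᵀ·S⁻¹ = [-2926/11861; 11899/47444]
step 1: x' = x̄ + K·y = [28370/11861, 52775/47444]
step 1: P' = (I − K·H)·P̄ = [255255/23722 79233/23722; 79233/23722 64721/47444]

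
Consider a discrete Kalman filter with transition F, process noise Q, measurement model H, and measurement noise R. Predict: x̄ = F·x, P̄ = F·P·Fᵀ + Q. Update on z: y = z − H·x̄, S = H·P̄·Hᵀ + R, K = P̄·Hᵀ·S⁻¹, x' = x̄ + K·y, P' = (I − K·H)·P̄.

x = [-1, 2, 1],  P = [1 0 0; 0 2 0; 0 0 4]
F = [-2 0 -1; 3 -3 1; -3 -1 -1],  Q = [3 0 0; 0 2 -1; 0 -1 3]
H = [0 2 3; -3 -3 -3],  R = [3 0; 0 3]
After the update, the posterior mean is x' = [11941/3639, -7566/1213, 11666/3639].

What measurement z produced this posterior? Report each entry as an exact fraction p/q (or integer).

x̄ = F·x = [1, -8, 0]
P̄ = F·P·Fᵀ + Q = [11 -10 10; -10 33 -8; 10 -8 18]
S = H·P̄·Hᵀ + R = [201 -270; -270 417]
K = P̄·Hᵀ·S⁻¹ = [-1580/3639 -437/1213; 596/1213 255/1213; -118/3639 -200/1213]
x' − x̄ = [8302/3639, 2138/1213, 11666/3639] = K·y
y = (KᵀK)⁻¹·Kᵀ·(x' − x̄) = [13, -22]
z = y + H·x̄ = [13, -22] + [-16, 21] = [-3, -1]

z = [-3, -1]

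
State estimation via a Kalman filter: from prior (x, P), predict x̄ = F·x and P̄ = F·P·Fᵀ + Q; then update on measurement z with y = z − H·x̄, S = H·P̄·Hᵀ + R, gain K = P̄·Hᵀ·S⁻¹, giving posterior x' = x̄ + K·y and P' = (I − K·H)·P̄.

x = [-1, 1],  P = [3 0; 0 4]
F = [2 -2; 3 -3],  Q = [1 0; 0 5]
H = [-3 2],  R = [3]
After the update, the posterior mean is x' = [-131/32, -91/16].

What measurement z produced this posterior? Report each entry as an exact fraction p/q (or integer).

z = [1]

x̄ = F·x = [-4, -6]
P̄ = F·P·Fᵀ + Q = [29 42; 42 68]
S = H·P̄·Hᵀ + R = [32]
K = P̄·Hᵀ·S⁻¹ = [-3/32; 5/16]
x' − x̄ = [-3/32, 5/16] = K·y
y = (KᵀK)⁻¹·Kᵀ·(x' − x̄) = [1]
z = y + H·x̄ = [1] + [0] = [1]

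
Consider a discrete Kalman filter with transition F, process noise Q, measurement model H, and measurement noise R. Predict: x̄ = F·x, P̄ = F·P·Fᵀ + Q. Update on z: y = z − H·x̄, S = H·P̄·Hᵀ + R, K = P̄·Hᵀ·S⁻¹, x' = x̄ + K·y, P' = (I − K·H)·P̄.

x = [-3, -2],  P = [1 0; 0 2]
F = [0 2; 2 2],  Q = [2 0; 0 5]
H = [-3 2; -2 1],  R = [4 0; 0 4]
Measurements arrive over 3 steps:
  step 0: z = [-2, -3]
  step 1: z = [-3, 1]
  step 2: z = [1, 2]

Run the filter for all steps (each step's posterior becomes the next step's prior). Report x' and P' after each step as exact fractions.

step 0: x̄ = F·x = [-4, -10]
step 0: P̄ = F·P·Fᵀ + Q = [10 8; 8 17]
step 0: y = z − H·x̄ = [6, -1]
step 0: S = H·P̄·Hᵀ + R = [66 38; 38 29]
step 0: K = P̄·Hᵀ·S⁻¹ = [5/47 -26/47; 126/235 -157/235]
step 0: x' = x̄ + K·y = [-132/47, -1437/235]
step 0: P' = (I − K·H)·P̄ = [228/47 352/47; 352/47 2892/235]
step 1: x̄ = F·x = [-2874/235, -4194/235]
step 1: P̄ = F·P·Fᵀ + Q = [12038/235 18608/235; 18608/235 31383/235]
step 1: y = z − H·x̄ = [-939/235, -1319/235]
step 1: S = H·P̄·Hᵀ + R = [11518/235 4738/235; 4738/235 6043/235]
step 1: K = P̄·Hᵀ·S⁻¹ = [23097/33443 -48370/33443; 148058/100329 -212927/100329]
step 1: x' = x̄ + K·y = [-229801/33443, -1187045/100329]
step 1: P' = (I − K·H)·P̄ = [479348/33443 765216/33443; 765216/33443 3739588/100329]
step 2: x̄ = F·x = [-2374090/100329, -3752896/100329]
step 2: P̄ = F·P·Fᵀ + Q = [15159010/100329 24140944/100329; 24140944/100329 39577357/100329]
step 2: y = z − H·x̄ = [483851/100329, -794626/100329]
step 2: S = H·P̄·Hᵀ + R = [5450506/100329 1122166/100329; 1122166/100329 4050937/100329]
step 2: K = P̄·Hᵀ·S⁻¹ = [91170089/103760627 -183474898/103760627; 184584510/103760627 -274090181/103760627]
step 2: x' = x̄ + K·y = [-562453567/103760627, -820224044/103760627]
step 2: P' = (I − K·H)·P̄ = [1832479540/103760627 2931059488/103760627; 2931059488/103760627 4765758252/103760627]

step 0: x' = [-132/47, -1437/235], P' = [228/47 352/47; 352/47 2892/235]
step 1: x' = [-229801/33443, -1187045/100329], P' = [479348/33443 765216/33443; 765216/33443 3739588/100329]
step 2: x' = [-562453567/103760627, -820224044/103760627], P' = [1832479540/103760627 2931059488/103760627; 2931059488/103760627 4765758252/103760627]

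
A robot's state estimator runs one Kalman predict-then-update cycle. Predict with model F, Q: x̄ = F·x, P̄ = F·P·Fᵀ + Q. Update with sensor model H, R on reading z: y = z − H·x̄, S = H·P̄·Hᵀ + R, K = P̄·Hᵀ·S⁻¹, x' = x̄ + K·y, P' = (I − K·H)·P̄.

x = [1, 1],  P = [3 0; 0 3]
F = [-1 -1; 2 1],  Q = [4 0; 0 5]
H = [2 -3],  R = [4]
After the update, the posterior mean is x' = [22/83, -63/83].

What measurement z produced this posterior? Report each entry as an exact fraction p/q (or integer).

x̄ = F·x = [-2, 3]
P̄ = F·P·Fᵀ + Q = [10 -9; -9 20]
S = H·P̄·Hᵀ + R = [332]
K = P̄·Hᵀ·S⁻¹ = [47/332; -39/166]
x' − x̄ = [188/83, -312/83] = K·y
y = (KᵀK)⁻¹·Kᵀ·(x' − x̄) = [16]
z = y + H·x̄ = [16] + [-13] = [3]

z = [3]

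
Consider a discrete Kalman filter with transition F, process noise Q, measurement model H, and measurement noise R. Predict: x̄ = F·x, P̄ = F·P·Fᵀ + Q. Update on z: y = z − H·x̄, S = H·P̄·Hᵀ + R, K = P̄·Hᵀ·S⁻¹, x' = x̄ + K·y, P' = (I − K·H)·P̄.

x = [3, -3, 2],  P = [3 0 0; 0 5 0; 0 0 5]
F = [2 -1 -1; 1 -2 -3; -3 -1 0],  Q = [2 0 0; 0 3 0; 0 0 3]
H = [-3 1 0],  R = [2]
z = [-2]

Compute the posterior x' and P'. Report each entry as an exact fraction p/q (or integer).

x̄ = F·x = [7, 3, -6]
P̄ = F·P·Fᵀ + Q = [24 31 -13; 31 71 1; -13 1 35]
y = z − H·x̄ = [16]
S = H·P̄·Hᵀ + R = [103]
K = P̄·Hᵀ·S⁻¹ = [-41/103; -22/103; 40/103]
x' = x̄ + K·y = [65/103, -43/103, 22/103]
P' = (I − K·H)·P̄ = [791/103 2291/103 301/103; 2291/103 6829/103 983/103; 301/103 983/103 2005/103]

x' = [65/103, -43/103, 22/103]
P' = [791/103 2291/103 301/103; 2291/103 6829/103 983/103; 301/103 983/103 2005/103]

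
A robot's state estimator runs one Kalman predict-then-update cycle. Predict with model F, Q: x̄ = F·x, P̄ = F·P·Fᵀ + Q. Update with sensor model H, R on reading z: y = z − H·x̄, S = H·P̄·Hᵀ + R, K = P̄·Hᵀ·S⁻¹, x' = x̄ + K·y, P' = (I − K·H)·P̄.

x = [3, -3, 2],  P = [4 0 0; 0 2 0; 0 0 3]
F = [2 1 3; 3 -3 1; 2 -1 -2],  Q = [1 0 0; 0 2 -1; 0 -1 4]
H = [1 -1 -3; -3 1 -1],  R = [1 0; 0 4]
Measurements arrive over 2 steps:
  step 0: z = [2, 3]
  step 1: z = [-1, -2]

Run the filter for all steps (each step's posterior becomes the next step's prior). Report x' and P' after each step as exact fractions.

step 0: x̄ = F·x = [9, 20, 5]
step 0: P̄ = F·P·Fᵀ + Q = [46 27 -4; 27 59 23; -4 23 34]
step 0: y = z − H·x̄ = [28, 15]
step 0: S = H·P̄·Hᵀ + R = [520 -65; -65 279]
step 0: K = P̄·Hᵀ·S⁻¹ = [154/12805 -75/197; -31104/140855 -461/2167; -3266/12805 -11/197]
step 0: x' = x̄ + K·y = [46432/12805, 1496713/140855, -38148/12805]
step 0: P' = (I − K·H)·P̄ = [62631/12805 141914/12805 -26479/12805; 141914/12805 3820516/140855 -67526/12805; -26479/12805 -67526/12805 14771/12805]
step 1: x̄ = F·x = [1259333/140855, -3377511/140855, 364047/140855]
step 1: P̄ = F·P·Fᵀ + Q = [6471736/140855 -8785292/140855 1091754/140855; -8785292/140855 15639434/140855 -1468963/140855; 1091754/140855 -1468963/140855 904416/140855]
step 1: y = z − H·x̄ = [-3685558/140855, 7237847/140855]
step 1: S = H·P̄·Hᵀ + R = [32598051/140855 -55810604/140855; -55810604/140855 137553096/140855]
step 1: K = P̄·Hᵀ·S⁻¹ = [11812343/1215025487 -1015799199/4860101948; -581711913/2430050974 2127315425/9720203896; -596775367/2430050974 -1367701073/9720203896]
step 1: x' = x̄ + K·y = [-767757743/373853996, -4837041931/747707992, 1330992795/747707992]
step 1: P' = (I − K·H)·P̄ = [4018734413/2430050974 17034462125/4860101948 -3014747557/4860101948; 17034462125/4860101948 92135968813/9720203896 -18580065637/9720203896; -3014747557/4860101948 -18580065637/9720203896 4979223997/9720203896]

step 0: x' = [46432/12805, 1496713/140855, -38148/12805], P' = [62631/12805 141914/12805 -26479/12805; 141914/12805 3820516/140855 -67526/12805; -26479/12805 -67526/12805 14771/12805]
step 1: x' = [-767757743/373853996, -4837041931/747707992, 1330992795/747707992], P' = [4018734413/2430050974 17034462125/4860101948 -3014747557/4860101948; 17034462125/4860101948 92135968813/9720203896 -18580065637/9720203896; -3014747557/4860101948 -18580065637/9720203896 4979223997/9720203896]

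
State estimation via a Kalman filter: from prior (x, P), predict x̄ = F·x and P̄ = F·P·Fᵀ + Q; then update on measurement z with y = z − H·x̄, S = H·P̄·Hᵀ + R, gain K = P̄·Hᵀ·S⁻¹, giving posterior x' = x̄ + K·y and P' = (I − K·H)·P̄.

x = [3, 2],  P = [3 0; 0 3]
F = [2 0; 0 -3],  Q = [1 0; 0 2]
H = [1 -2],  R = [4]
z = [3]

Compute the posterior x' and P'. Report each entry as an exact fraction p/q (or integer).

x' = [603/133, 72/133]
P' = [1560/133 754/133; 754/133 493/133]

x̄ = F·x = [6, -6]
P̄ = F·P·Fᵀ + Q = [13 0; 0 29]
y = z − H·x̄ = [-15]
S = H·P̄·Hᵀ + R = [133]
K = P̄·Hᵀ·S⁻¹ = [13/133; -58/133]
x' = x̄ + K·y = [603/133, 72/133]
P' = (I − K·H)·P̄ = [1560/133 754/133; 754/133 493/133]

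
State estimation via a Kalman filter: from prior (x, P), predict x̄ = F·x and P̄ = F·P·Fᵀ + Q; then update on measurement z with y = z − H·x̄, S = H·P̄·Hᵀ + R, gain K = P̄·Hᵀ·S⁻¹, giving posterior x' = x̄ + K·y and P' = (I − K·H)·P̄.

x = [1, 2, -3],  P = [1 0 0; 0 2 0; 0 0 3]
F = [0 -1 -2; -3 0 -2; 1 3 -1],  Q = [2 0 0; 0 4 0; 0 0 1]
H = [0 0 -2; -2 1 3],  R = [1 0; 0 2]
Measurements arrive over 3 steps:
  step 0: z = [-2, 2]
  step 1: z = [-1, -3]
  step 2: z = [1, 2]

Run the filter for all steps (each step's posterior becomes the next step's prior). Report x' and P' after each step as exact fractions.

step 0: x̄ = F·x = [4, 3, 10]
step 0: P̄ = F·P·Fᵀ + Q = [16 12 0; 12 25 3; 0 3 23]
step 0: y = z − H·x̄ = [18, -23]
step 0: S = H·P̄·Hᵀ + R = [93 -144; -144 268]
step 0: K = P̄·Hᵀ·S⁻¹ = [-240/349 -155/349; -14/349 11/698; -490/1047 6/349]
step 0: x' = x̄ + K·y = [641/349, 1337/698, 412/349]
step 0: P' = (I − K·H)·P̄ = [2484/349 4298/349 120/349; 4298/349 8586/349 7/349; 120/349 7/349 245/1047]
step 1: x̄ = F·x = [-2985/698, -2747/349, 4469/698]
step 1: P̄ = F·P·Fᵀ + Q = [28916/1047 41864/1047 -90503/1047; 41864/1047 76556/1047 -137678/1047; -90503/1047 -137678/1047 317084/1047]
step 1: y = z − H·x̄ = [4120/349, -15977/698]
step 1: S = H·P̄·Hᵀ + R = [1269383/1047 -1989160/1047; -1989160/1047 3140582/1047]
step 1: K = P̄·Hᵀ·S⁻¹ = [-1611062/14252099 -4649973/28504198; 234092/241561 115947/241561; -6340904/14252099 497290/14252099]
step 1: x' = x̄ + K·y = [-106999181/57008396, -3583677/483122, 10024009/28504198]
step 1: P' = (I − K·H)·P̄ = [67517553/28504198 1024593/241561 805531/14252099; 1024593/241561 2632218/241561 -117046/241561; 805531/14252099 -117046/241561 3170452/14252099]
step 2: x̄ = F·x = [191388925/28504198, 280901507/57008396, -1395668857/57008396]
step 2: P̄ = F·P·Fᵀ + Q = [168864012/14252099 185056527/14252099 -487095161/14252099; 185056527/14252099 766371129/28504198 -1193508987/28504198; -487095161/14252099 -1193508987/28504198 3702836459/28504198]
step 2: y = z − H·x̄ = [-1367164659/28504198, 1196419389/14252099]
step 2: S = H·P̄·Hᵀ + R = [7419925017/14252099 -11863381034/14252099; -11863381034/14252099 19274298739/14252099]
step 2: K = P̄·Hᵀ·S⁻¹ = [-25971706438/159558380893 -29346469088/159558380893; 134755948287/159558380893 68230521132/159558380893; -70142041077/159558380893 5931690517/159558380893]
step 2: x' = x̄ + K·y = [-293013896503/319116761786, 202238497423/638233523572, -176259340337/638233523572]
step 2: P' = (I − K·H)·P̄ = [342483923288/159558380893 587317348743/159558380893 12985853219/159558380893; 587317348743/159558380893 3026459324361/319116761786 -134755948287/319116761786; 12985853219/159558380893 -134755948287/319116761786 70142041077/319116761786]

step 0: x' = [641/349, 1337/698, 412/349], P' = [2484/349 4298/349 120/349; 4298/349 8586/349 7/349; 120/349 7/349 245/1047]
step 1: x' = [-106999181/57008396, -3583677/483122, 10024009/28504198], P' = [67517553/28504198 1024593/241561 805531/14252099; 1024593/241561 2632218/241561 -117046/241561; 805531/14252099 -117046/241561 3170452/14252099]
step 2: x' = [-293013896503/319116761786, 202238497423/638233523572, -176259340337/638233523572], P' = [342483923288/159558380893 587317348743/159558380893 12985853219/159558380893; 587317348743/159558380893 3026459324361/319116761786 -134755948287/319116761786; 12985853219/159558380893 -134755948287/319116761786 70142041077/319116761786]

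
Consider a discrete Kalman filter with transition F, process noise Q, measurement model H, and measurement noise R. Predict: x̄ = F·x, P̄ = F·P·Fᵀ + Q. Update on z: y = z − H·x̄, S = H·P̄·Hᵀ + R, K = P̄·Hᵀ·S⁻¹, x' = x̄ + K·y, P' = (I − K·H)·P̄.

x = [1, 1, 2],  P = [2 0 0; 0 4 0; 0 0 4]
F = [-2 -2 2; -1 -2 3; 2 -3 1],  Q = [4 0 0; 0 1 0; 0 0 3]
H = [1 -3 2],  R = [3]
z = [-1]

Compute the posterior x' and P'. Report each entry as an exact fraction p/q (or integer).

x̄ = F·x = [0, 3, 1]
P̄ = F·P·Fᵀ + Q = [44 44 24; 44 55 32; 24 32 51]
y = z − H·x̄ = [6]
S = H·P̄·Hᵀ + R = [194]
K = P̄·Hᵀ·S⁻¹ = [-20/97; -57/194; 15/97]
x' = x̄ + K·y = [-120/97, 120/97, 187/97]
P' = (I − K·H)·P̄ = [3468/97 3128/97 2928/97; 3128/97 7421/194 3959/97; 2928/97 3959/97 4497/97]

x' = [-120/97, 120/97, 187/97]
P' = [3468/97 3128/97 2928/97; 3128/97 7421/194 3959/97; 2928/97 3959/97 4497/97]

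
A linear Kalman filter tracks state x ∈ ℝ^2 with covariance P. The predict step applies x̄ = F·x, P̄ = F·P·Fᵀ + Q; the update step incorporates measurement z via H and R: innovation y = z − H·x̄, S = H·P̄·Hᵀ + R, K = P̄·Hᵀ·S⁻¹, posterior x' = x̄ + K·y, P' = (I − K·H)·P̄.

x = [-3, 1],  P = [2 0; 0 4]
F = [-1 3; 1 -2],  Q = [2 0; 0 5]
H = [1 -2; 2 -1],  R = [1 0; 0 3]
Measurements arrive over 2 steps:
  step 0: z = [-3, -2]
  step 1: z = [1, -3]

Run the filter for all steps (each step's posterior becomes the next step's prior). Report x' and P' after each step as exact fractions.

step 0: x̄ = F·x = [6, -5]
step 0: P̄ = F·P·Fᵀ + Q = [40 -26; -26 23]
step 0: y = z − H·x̄ = [-19, -19]
step 0: S = H·P̄·Hᵀ + R = [237 256; 256 290]
step 0: K = P̄·Hᵀ·S⁻¹ = [-228/1597 785/1597; -840/1597 657/3194]
step 0: x' = x̄ + K·y = [-1001/1597, 3467/3194]
step 0: P' = (I − K·H)·P̄ = [1646/1597 937/1597; 937/1597 1777/3194]
step 1: x̄ = F·x = [12403/3194, -4468/1597]
step 1: P̄ = F·P·Fᵀ + Q = [14429/3194 -2292/1597; -2292/1597 9437/1597]
step 1: y = z − H·x̄ = [-27081/3194, -21662/1597]
step 1: S = H·P̄·Hᵀ + R = [111455/3194 44763/1597; 44763/1597 52254/1597]
step 1: K = P̄·Hᵀ·S⁻¹ = [-3443/23697 31597/71091; -99851/189576 208013/1137456]
step 1: x' = x̄ + K·y = [-64949/71091, -924193/1137456]
step 1: P' = (I − K·H)·P̄ = [66637/71091 38483/71091; 38483/71091 607417/1137456]

step 0: x' = [-1001/1597, 3467/3194], P' = [1646/1597 937/1597; 937/1597 1777/3194]
step 1: x' = [-64949/71091, -924193/1137456], P' = [66637/71091 38483/71091; 38483/71091 607417/1137456]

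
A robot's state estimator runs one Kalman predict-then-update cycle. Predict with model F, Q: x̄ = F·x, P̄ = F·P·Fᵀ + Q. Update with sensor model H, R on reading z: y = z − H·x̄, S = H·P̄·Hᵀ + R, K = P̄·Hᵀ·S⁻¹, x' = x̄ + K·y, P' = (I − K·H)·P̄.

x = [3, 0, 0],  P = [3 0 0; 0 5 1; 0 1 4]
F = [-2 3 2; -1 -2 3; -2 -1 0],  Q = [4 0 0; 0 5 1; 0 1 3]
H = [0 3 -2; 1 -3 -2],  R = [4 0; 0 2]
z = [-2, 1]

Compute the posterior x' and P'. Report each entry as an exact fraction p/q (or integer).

x' = [-1876393/174279, -396224/174279, -438191/174279]
P' = [10778602/174279 1816268/174279 2623568/174279; 1816268/174279 334828/174279 428164/174279; 2623568/174279 428164/174279 702220/174279]

x̄ = F·x = [-6, -3, -6]
P̄ = F·P·Fᵀ + Q = [89 5 -5; 5 52 14; -5 14 20]
y = z − H·x̄ = [-5, -14]
S = H·P̄·Hᵀ + R = [384 -363; -363 797]
K = P̄·Hᵀ·S⁻¹ = [50417/174279 13777/58093; 37039/174279 -7424/58093; -29987/174279 -10894/58093]
x' = x̄ + K·y = [-1876393/174279, -396224/174279, -438191/174279]
P' = (I − K·H)·P̄ = [10778602/174279 1816268/174279 2623568/174279; 1816268/174279 334828/174279 428164/174279; 2623568/174279 428164/174279 702220/174279]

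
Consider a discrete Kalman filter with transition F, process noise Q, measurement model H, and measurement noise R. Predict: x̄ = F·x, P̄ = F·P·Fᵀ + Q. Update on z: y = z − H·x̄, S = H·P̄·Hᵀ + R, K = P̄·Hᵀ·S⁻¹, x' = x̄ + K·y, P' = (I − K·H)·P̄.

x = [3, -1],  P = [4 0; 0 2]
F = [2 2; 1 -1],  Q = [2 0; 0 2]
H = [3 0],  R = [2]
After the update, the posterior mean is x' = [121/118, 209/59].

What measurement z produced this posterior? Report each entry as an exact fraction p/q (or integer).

z = [3]

x̄ = F·x = [4, 4]
P̄ = F·P·Fᵀ + Q = [26 4; 4 8]
S = H·P̄·Hᵀ + R = [236]
K = P̄·Hᵀ·S⁻¹ = [39/118; 3/59]
x' − x̄ = [-351/118, -27/59] = K·y
y = (KᵀK)⁻¹·Kᵀ·(x' − x̄) = [-9]
z = y + H·x̄ = [-9] + [12] = [3]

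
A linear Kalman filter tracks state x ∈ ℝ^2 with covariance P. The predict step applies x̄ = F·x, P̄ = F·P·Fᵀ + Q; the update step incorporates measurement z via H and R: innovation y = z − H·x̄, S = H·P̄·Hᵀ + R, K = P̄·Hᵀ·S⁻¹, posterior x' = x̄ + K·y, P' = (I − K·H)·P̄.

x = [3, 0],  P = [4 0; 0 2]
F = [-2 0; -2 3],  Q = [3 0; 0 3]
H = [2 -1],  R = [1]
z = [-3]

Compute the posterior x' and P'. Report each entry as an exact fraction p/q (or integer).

x̄ = F·x = [-6, -6]
P̄ = F·P·Fᵀ + Q = [19 16; 16 37]
y = z − H·x̄ = [3]
S = H·P̄·Hᵀ + R = [50]
K = P̄·Hᵀ·S⁻¹ = [11/25; -1/10]
x' = x̄ + K·y = [-117/25, -63/10]
P' = (I − K·H)·P̄ = [233/25 91/5; 91/5 73/2]

x' = [-117/25, -63/10]
P' = [233/25 91/5; 91/5 73/2]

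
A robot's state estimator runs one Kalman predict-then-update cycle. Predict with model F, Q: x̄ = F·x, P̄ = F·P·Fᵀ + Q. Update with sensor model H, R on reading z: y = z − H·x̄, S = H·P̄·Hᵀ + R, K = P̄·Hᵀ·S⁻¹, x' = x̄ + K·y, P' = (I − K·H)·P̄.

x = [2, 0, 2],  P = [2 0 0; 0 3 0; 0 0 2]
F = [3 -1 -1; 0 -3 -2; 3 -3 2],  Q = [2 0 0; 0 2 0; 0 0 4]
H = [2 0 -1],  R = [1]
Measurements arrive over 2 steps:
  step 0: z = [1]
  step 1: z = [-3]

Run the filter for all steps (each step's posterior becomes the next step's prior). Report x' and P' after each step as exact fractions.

step 0: x' = [115/22, -81/22, 19/2], P' = [307/22 223/22 55/2; 223/22 2393/66 121/6; 55/2 121/6 331/6]
step 1: x' = [4111/594, 733/54, 1675/99], P' = [17029/594 58973/594 5689/99; 58973/594 315277/594 19565/99; 5689/99 19565/99 1278/11]

step 0: x̄ = F·x = [4, -4, 10]
step 0: P̄ = F·P·Fᵀ + Q = [25 13 23; 13 37 19; 23 19 57]
step 0: y = z − H·x̄ = [3]
step 0: S = H·P̄·Hᵀ + R = [66]
step 0: K = P̄·Hᵀ·S⁻¹ = [9/22; 7/66; -1/6]
step 0: x' = x̄ + K·y = [115/22, -81/22, 19/2]
step 0: P' = (I − K·H)·P̄ = [307/22 223/22 55/2; 223/22 2393/66 121/6; 55/2 121/6 331/6]
step 1: x̄ = F·x = [217/22, -175/22, 503/11]
step 1: P̄ = F·P·Fᵀ + Q = [2213/66 4205/66 3467/33; 4205/66 52205/66 -4969/33; 3467/33 -4969/33 19210/33]
step 1: y = z − H·x̄ = [23]
step 1: S = H·P̄·Hᵀ + R = [297]
step 1: K = P̄·Hᵀ·S⁻¹ = [-38/297; 278/297; -124/99]
step 1: x' = x̄ + K·y = [4111/594, 733/54, 1675/99]
step 1: P' = (I − K·H)·P̄ = [17029/594 58973/594 5689/99; 58973/594 315277/594 19565/99; 5689/99 19565/99 1278/11]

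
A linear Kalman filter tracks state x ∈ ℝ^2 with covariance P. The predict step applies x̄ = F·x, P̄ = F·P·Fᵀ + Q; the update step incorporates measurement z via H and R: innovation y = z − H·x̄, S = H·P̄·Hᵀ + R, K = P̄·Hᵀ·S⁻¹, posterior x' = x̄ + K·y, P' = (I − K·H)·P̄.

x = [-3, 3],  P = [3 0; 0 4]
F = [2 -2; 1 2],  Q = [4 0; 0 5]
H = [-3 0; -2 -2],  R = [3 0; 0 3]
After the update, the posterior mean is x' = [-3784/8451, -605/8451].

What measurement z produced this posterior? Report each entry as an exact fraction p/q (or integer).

z = [1, 1]

x̄ = F·x = [-12, 3]
P̄ = F·P·Fᵀ + Q = [32 -10; -10 24]
S = H·P̄·Hᵀ + R = [291 132; 132 147]
K = P̄·Hᵀ·S⁻¹ = [-2768/8451 -44/8451; 2702/8451 -4036/8451]
x' − x̄ = [97628/8451, -25958/8451] = K·y
y = (KᵀK)⁻¹·Kᵀ·(x' − x̄) = [-35, -17]
z = y + H·x̄ = [-35, -17] + [36, 18] = [1, 1]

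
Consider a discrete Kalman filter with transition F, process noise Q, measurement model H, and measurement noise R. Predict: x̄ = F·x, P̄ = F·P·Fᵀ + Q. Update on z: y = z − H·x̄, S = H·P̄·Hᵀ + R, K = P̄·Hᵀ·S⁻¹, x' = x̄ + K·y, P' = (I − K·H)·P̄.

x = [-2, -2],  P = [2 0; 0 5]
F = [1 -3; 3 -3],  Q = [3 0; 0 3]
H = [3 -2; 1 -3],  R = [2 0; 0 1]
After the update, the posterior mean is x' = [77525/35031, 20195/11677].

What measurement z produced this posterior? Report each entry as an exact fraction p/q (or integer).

z = [3, -3]

x̄ = F·x = [4, 0]
P̄ = F·P·Fᵀ + Q = [50 51; 51 66]
S = H·P̄·Hᵀ + R = [104 -15; -15 339]
K = P̄·Hᵀ·S⁻¹ = [4909/11677 -9992/35031; 1638/11677 -4991/11677]
x' − x̄ = [-62599/35031, 20195/11677] = K·y
y = (KᵀK)⁻¹·Kᵀ·(x' − x̄) = [-9, -7]
z = y + H·x̄ = [-9, -7] + [12, 4] = [3, -3]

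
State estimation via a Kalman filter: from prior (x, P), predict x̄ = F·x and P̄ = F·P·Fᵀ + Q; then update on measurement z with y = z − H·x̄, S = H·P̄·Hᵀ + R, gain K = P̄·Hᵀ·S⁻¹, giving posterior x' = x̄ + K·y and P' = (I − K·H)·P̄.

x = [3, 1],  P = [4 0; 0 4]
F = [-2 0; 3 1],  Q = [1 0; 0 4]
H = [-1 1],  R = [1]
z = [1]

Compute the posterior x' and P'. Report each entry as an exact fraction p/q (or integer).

x' = [-9/22, 8/11]
P' = [189/110 74/55; 74/55 108/55]

x̄ = F·x = [-6, 10]
P̄ = F·P·Fᵀ + Q = [17 -24; -24 44]
y = z − H·x̄ = [-15]
S = H·P̄·Hᵀ + R = [110]
K = P̄·Hᵀ·S⁻¹ = [-41/110; 34/55]
x' = x̄ + K·y = [-9/22, 8/11]
P' = (I − K·H)·P̄ = [189/110 74/55; 74/55 108/55]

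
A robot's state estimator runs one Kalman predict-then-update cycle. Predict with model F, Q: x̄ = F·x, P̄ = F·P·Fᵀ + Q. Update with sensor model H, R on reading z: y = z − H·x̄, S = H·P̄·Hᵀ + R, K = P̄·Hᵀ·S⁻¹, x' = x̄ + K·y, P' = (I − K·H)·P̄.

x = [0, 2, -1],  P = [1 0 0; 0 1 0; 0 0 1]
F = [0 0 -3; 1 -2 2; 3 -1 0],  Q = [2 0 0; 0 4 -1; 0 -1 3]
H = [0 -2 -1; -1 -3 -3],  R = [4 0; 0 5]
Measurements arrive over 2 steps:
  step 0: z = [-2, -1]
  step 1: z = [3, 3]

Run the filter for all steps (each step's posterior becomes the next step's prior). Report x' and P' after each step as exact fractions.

step 0: x' = [-1699/4429, 276/4429, 2410/4429], P' = [27058/4429 -2589/4429 -4602/4429; -2589/4429 8752/4429 -8564/4429; -4602/4429 -8564/4429 12388/4429]
step 1: x' = [1878010/3072449, -4363011/3072449, 1413053/9217347], P' = [17420378/3072449 -4441794/3072449 207772/3072449; -4441794/3072449 7364602/3072449 -6773188/3072449; 207772/3072449 -6773188/3072449 26164484/9217347]

step 0: x̄ = F·x = [3, -6, -2]
step 0: P̄ = F·P·Fᵀ + Q = [11 -6 0; -6 13 4; 0 4 13]
step 0: y = z − H·x̄ = [-16, -22]
step 0: S = H·P̄·Hᵀ + R = [85 141; 141 286]
step 0: K = P̄·Hᵀ·S⁻¹ = [2445/4429 -1097/4429; -2235/4429 405/4429; 1185/4429 -1374/4429]
step 0: x' = x̄ + K·y = [-1699/4429, 276/4429, 2410/4429]
step 0: P' = (I − K·H)·P̄ = [27058/4429 -2589/4429 -4602/4429; -2589/4429 8752/4429 -8564/4429; -4602/4429 -8564/4429 12388/4429]
step 1: x̄ = F·x = [-7230/4429, 2569/4429, -5373/4429]
step 1: P̄ = F·P·Fᵀ + Q = [120350/4429 -111906/4429 15726/4429; -111906/4429 189794/4429 101888/4429; 15726/4429 101888/4429 281095/4429]
step 1: y = z − H·x̄ = [13052/4429, -2355/4429]
step 1: S = H·P̄·Hᵀ + R = [1465539/4429 2690955/4429; 2690955/4429 5637400/4429]
step 1: K = P̄·Hᵀ·S⁻¹ = [2168954/3072449 -4718312/15362245; -1989004/3072449 2667552/15362245; 3618661/9217347 -6052692/15362245]
step 1: x' = x̄ + K·y = [1878010/3072449, -4363011/3072449, 1413053/9217347]
step 1: P' = (I − K·H)·P̄ = [17420378/3072449 -4441794/3072449 207772/3072449; -4441794/3072449 7364602/3072449 -6773188/3072449; 207772/3072449 -6773188/3072449 26164484/9217347]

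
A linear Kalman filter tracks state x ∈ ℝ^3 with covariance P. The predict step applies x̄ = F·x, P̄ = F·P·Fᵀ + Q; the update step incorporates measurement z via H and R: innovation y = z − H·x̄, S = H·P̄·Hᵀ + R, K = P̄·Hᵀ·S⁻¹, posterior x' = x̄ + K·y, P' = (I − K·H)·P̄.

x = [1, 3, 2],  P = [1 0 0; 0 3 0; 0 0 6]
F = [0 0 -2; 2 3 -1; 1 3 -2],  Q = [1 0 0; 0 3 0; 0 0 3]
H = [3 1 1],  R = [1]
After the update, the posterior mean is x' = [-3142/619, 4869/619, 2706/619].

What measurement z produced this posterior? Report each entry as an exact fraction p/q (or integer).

z = [-3]

x̄ = F·x = [-4, 9, 6]
P̄ = F·P·Fᵀ + Q = [25 12 24; 12 40 41; 24 41 55]
S = H·P̄·Hᵀ + R = [619]
K = P̄·Hᵀ·S⁻¹ = [111/619; 117/619; 168/619]
x' − x̄ = [-666/619, -702/619, -1008/619] = K·y
y = (KᵀK)⁻¹·Kᵀ·(x' − x̄) = [-6]
z = y + H·x̄ = [-6] + [3] = [-3]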